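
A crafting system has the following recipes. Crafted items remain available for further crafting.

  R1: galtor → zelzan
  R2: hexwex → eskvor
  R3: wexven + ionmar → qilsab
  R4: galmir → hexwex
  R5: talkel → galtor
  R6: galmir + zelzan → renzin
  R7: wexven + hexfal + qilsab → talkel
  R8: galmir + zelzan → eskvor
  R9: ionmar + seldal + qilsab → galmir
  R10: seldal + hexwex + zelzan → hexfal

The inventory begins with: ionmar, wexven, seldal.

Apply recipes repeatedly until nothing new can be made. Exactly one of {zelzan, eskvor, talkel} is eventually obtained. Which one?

eskvor

wexven + ionmar → qilsab (R3).
Using R9, ionmar, seldal, and qilsab make galmir.
Using R4, galmir makes hexwex.
hexwex → eskvor (R2).
zelzan would need galtor (R1), but galtor is never obtained. talkel would need wexven, hexfal, and qilsab (R7), but hexfal is never obtained.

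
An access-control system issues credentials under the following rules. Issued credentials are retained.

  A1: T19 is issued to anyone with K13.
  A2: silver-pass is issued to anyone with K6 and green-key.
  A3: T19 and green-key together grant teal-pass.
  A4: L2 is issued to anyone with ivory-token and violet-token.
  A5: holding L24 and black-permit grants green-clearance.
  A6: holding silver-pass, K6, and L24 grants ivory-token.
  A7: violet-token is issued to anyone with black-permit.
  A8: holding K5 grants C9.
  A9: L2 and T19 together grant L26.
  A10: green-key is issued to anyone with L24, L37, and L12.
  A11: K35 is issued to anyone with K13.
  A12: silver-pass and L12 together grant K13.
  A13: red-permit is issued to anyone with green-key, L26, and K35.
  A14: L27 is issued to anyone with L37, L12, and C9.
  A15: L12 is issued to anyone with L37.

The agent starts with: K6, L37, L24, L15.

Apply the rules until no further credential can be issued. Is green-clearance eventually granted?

green-clearance would need L24 and black-permit (A5), but black-permit is never granted.

No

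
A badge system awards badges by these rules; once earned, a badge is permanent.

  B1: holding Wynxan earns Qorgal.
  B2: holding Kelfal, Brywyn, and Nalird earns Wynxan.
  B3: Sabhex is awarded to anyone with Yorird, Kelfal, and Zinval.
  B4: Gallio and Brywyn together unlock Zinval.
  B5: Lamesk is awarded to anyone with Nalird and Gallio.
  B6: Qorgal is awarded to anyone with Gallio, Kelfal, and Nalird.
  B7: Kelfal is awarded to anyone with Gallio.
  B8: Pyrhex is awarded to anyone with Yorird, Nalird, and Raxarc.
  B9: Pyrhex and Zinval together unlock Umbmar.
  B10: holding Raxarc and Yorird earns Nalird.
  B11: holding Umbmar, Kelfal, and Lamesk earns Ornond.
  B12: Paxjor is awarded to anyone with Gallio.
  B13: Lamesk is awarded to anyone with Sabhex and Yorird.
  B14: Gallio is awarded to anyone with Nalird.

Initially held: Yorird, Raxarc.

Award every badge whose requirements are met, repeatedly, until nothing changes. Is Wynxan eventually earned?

No

Wynxan would need Kelfal, Brywyn, and Nalird (B2), but Brywyn is never earned.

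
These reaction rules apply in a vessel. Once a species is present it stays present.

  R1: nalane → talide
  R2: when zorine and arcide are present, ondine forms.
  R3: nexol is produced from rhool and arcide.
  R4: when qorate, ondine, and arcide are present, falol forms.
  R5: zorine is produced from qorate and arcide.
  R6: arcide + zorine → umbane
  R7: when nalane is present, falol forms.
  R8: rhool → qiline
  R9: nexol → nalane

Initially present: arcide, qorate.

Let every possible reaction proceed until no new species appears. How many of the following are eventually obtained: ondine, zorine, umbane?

qorate and arcide present → zorine forms (R5).
arcide and zorine present → umbane forms (R6).
zorine and arcide present → ondine forms (R2).
ondine: reached.
zorine: reached.
umbane: reached.
All 3 are reached.

3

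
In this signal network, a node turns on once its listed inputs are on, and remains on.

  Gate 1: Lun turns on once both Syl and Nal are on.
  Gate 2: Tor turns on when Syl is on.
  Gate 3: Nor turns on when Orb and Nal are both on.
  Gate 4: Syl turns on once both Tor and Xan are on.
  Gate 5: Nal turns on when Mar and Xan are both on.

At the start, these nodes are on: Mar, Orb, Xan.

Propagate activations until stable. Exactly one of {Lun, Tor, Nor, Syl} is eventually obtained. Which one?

Mar and Xan are on, so Nal turns on (Gate 5).
Orb and Nal are on, so Nor turns on (Gate 3).
Lun would need Syl and Nal (Gate 1), but Syl never turns on. Syl would need Tor and Xan (Gate 4), but Tor never turns on. Tor would need Syl (Gate 2), but Syl never turns on.

Nor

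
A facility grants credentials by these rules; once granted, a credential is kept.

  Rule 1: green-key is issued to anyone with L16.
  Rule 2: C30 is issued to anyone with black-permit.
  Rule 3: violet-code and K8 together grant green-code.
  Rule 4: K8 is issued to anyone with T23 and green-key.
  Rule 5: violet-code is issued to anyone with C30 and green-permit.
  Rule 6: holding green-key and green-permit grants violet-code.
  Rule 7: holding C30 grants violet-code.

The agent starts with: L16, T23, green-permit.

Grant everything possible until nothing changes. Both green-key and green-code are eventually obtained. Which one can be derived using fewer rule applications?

green-key

green-key: Holding L16 grants green-key (Rule 1). [1 rule application]
green-code: Holding L16 grants green-key (Rule 1). Holding green-key and green-permit grants violet-code (Rule 6). Holding T23 and green-key grants K8 (Rule 4). Holding violet-code and K8 grants green-code (Rule 3). [4 rule applications]
green-key needs fewer.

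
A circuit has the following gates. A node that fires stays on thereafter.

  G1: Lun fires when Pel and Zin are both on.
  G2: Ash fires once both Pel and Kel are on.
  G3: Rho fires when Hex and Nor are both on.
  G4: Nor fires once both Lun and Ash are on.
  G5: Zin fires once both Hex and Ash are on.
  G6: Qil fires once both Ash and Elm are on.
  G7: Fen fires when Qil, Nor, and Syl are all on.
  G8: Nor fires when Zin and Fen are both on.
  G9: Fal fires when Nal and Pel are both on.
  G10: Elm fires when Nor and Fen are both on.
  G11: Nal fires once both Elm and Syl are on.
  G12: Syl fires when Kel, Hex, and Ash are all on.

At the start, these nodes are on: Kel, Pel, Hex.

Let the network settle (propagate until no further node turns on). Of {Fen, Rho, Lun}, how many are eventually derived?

Pel and Kel are on, so Ash fires (G2).
Hex and Ash are on, so Zin fires (G5).
G1: Pel and Zin on → Lun on.
G4: Lun and Ash on → Nor on.
G3: Hex and Nor on → Rho on.
Fen would need Qil, Nor, and Syl (G7), but Qil never turns on.
Rho: reached.
Lun: reached.
Reached: Rho and Lun — 2 of the 3.

2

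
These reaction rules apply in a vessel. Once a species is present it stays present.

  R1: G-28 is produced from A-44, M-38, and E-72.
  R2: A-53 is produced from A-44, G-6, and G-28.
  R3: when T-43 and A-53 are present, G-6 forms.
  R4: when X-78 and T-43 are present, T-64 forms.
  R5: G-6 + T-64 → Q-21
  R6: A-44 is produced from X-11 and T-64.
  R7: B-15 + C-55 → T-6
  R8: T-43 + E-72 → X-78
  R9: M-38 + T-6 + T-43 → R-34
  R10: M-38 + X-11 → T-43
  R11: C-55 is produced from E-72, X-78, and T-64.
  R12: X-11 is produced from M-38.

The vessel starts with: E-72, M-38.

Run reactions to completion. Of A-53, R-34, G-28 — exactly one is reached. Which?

M-38 present → X-11 forms (R12).
M-38 and X-11 present → T-43 forms (R10).
T-43 and E-72 present → X-78 forms (R8).
X-78 and T-43 present → T-64 forms (R4).
X-11 and T-64 present → A-44 forms (R6).
A-44, M-38, and E-72 present → G-28 forms (R1).
R-34 would need M-38, T-6, and T-43 (R9), but T-6 never forms. A-53 would need A-44, G-6, and G-28 (R2), but G-6 never forms.

G-28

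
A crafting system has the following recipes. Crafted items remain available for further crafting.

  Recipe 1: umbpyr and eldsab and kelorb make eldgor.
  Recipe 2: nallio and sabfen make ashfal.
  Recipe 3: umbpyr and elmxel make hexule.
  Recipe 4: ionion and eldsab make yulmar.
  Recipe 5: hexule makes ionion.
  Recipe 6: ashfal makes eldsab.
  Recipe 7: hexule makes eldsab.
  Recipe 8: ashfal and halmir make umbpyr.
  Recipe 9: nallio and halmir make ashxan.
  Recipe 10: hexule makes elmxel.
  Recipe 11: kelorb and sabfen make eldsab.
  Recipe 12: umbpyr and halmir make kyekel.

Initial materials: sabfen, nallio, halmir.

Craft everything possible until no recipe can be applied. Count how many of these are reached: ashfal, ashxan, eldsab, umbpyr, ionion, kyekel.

nallio and halmir → ashxan (Recipe 9).
Using Recipe 2, nallio and sabfen make ashfal.
ashfal → eldsab (Recipe 6).
ashfal and halmir → umbpyr (Recipe 8).
umbpyr and halmir → kyekel (Recipe 12).
ashfal: reached.
ashxan: reached.
eldsab: reached.
umbpyr: reached.
ionion would need hexule (Recipe 5), but hexule is never obtained.
kyekel: reached.
Reached: ashfal, ashxan, eldsab, umbpyr, and kyekel — 5 of the 6.

5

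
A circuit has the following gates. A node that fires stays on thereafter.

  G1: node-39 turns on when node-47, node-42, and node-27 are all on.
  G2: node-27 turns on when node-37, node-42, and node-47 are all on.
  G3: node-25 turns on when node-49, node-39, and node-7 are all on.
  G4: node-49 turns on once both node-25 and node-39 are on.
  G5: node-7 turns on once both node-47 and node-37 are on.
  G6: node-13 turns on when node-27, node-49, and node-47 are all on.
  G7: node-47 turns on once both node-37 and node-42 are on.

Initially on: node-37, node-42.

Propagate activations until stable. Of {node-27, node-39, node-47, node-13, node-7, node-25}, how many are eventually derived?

4

G7: node-37 and node-42 on → node-47 on.
G2: node-37, node-42, and node-47 on → node-27 on.
node-47 and node-37 are on, so node-7 turns on (G5).
node-47, node-42, and node-27 are on, so node-39 turns on (G1).
node-27: reached.
node-39: reached.
node-47: reached.
node-13 would need node-27, node-49, and node-47 (G6), but node-49 never turns on.
node-7: reached.
node-25 would need node-49, node-39, and node-7 (G3), but node-49 never turns on.
Reached: node-27, node-39, node-47, and node-7 — 4 of the 6.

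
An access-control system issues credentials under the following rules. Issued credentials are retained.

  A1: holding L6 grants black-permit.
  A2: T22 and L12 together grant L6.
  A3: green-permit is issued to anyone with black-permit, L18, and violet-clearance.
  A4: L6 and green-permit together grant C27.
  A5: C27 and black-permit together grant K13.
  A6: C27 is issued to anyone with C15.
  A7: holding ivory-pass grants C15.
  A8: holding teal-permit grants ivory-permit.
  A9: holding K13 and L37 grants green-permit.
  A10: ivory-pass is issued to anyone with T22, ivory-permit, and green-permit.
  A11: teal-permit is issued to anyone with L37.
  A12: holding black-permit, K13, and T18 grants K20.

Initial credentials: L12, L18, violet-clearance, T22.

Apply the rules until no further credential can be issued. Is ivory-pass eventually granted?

ivory-pass would need T22, ivory-permit, and green-permit (A10), but ivory-permit is never granted.

No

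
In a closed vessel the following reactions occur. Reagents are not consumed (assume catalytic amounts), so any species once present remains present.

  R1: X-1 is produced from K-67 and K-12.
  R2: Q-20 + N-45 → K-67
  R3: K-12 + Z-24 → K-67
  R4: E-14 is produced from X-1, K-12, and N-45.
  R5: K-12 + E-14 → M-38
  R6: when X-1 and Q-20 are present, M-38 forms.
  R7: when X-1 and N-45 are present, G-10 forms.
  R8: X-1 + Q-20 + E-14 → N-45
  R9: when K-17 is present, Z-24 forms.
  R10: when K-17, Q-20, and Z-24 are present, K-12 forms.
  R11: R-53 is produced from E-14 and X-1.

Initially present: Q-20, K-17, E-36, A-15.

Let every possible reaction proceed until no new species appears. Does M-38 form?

Yes

K-17 present → Z-24 forms (R9).
K-17, Q-20, and Z-24 present → K-12 forms (R10).
K-12 and Z-24 present → K-67 forms (R3).
K-67 and K-12 present → X-1 forms (R1).
X-1 and Q-20 present → M-38 forms (R6).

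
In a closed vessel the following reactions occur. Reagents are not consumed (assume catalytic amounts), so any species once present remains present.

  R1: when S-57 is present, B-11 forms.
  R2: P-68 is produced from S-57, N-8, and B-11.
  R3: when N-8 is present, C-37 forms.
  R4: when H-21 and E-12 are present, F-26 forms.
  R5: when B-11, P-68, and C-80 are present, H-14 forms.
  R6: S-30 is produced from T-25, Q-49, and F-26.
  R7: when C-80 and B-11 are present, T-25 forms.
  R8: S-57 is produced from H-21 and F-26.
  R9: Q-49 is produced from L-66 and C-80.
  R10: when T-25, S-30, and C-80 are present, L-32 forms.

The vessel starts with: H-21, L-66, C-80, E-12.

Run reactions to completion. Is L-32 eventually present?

Yes

L-66 and C-80 present → Q-49 forms (R9).
H-21 and E-12 present → F-26 forms (R4).
H-21 and F-26 present → S-57 forms (R8).
S-57 present → B-11 forms (R1).
C-80 and B-11 present → T-25 forms (R7).
T-25, Q-49, and F-26 present → S-30 forms (R6).
T-25, S-30, and C-80 present → L-32 forms (R10).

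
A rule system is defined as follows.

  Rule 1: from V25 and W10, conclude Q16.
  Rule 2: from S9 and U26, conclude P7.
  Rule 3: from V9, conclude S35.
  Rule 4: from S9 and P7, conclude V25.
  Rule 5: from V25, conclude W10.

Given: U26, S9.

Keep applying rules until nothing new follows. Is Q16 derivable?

Yes

S9 and U26 hold, so P7 follows (Rule 2).
From S9 and P7, Rule 4 gives V25.
V25 holds, so W10 follows (Rule 5).
From V25 and W10, Rule 1 gives Q16.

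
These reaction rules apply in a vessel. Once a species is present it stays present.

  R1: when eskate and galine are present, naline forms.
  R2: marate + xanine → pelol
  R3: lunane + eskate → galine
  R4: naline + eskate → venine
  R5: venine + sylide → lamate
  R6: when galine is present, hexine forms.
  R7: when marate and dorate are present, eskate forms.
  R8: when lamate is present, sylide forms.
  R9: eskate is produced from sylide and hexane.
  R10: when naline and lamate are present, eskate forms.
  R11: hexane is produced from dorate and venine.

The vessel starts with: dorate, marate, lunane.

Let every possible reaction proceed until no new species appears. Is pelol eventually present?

pelol would need marate and xanine (R2), but xanine never forms.

No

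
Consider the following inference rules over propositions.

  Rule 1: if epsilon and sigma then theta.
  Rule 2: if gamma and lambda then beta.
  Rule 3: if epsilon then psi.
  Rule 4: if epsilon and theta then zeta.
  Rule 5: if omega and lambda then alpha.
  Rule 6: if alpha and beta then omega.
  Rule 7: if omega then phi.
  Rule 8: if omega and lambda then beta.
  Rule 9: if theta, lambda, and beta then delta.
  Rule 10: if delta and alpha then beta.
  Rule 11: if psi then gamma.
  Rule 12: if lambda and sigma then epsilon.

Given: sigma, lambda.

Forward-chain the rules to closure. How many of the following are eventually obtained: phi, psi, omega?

1

lambda and sigma hold, so epsilon follows (Rule 12).
epsilon holds, so psi follows (Rule 3).
phi would need omega (Rule 7), but omega is never established.
psi: reached.
omega would need alpha and beta (Rule 6), but alpha is never established.
Reached: psi — 1 of the 3.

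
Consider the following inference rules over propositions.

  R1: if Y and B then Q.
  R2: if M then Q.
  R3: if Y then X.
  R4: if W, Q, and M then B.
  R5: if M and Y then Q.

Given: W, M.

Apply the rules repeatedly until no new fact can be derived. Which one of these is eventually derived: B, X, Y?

B

M holds, so Q follows (R2).
W, Q, and M hold, so B follows (R4).
X would need Y (R3), but Y is never established. No rule produces Y, and it is not given.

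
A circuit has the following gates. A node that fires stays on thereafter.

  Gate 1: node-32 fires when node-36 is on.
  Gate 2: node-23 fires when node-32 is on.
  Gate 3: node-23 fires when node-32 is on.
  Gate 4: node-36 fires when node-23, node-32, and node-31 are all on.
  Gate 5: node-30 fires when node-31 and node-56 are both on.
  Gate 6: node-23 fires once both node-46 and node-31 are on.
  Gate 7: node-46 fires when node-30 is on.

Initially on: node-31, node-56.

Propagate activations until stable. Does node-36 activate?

node-36 would need node-23, node-32, and node-31 (Gate 4), but node-32 never turns on.

No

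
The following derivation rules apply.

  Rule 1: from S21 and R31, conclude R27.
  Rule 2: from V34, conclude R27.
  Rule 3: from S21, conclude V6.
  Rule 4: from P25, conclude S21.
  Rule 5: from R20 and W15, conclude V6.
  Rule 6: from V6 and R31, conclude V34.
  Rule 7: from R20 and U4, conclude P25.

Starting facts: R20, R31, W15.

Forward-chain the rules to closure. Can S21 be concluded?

S21 would need P25 (Rule 4), but P25 is never established.

No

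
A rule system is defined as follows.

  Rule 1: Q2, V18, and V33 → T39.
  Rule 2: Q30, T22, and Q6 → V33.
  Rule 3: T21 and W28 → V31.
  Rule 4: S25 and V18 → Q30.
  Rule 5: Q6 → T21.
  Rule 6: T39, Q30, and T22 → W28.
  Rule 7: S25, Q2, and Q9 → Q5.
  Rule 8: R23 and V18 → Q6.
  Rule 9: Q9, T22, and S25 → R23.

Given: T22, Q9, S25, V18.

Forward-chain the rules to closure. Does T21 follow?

Yes

Q9, T22, and S25 hold, so R23 follows (Rule 9).
R23 and V18 hold, so Q6 follows (Rule 8).
From Q6, Rule 5 gives T21.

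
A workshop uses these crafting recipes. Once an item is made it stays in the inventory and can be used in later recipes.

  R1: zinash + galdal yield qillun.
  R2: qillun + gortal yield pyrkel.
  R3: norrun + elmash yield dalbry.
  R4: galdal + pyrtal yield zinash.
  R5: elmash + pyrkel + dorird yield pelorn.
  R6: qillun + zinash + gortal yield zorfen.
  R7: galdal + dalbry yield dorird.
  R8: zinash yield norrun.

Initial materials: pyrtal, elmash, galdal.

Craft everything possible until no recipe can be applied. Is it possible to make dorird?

Yes

galdal + pyrtal → zinash (R4).
zinash → norrun (R8).
Using R3, norrun and elmash make dalbry.
galdal + dalbry → dorird (R7).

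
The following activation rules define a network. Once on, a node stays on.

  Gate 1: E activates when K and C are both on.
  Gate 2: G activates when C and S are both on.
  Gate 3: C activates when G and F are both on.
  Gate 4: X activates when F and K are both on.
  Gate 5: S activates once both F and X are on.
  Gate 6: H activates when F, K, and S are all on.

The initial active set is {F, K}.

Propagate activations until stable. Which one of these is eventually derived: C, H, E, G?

H

F and K are on, so X activates (Gate 4).
F and X are on, so S activates (Gate 5).
Gate 6: F, K, and S on → H on.
C would need G and F (Gate 3), but G never turns on. G would need C and S (Gate 2), but C never turns on. E would need K and C (Gate 1), but C never turns on.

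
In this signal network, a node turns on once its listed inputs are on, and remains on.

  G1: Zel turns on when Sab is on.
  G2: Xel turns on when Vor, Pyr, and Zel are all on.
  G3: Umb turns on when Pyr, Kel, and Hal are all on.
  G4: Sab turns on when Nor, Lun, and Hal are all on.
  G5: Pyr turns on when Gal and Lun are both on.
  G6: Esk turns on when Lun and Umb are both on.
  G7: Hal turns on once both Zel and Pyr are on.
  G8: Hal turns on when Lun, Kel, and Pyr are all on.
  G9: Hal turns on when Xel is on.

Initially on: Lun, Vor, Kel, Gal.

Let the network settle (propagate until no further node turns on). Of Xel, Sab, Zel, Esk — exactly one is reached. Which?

G5: Gal and Lun on → Pyr on.
Lun, Kel, and Pyr are on, so Hal turns on (G8).
G3: Pyr, Kel, and Hal on → Umb on.
G6: Lun and Umb on → Esk on.
Xel would need Vor, Pyr, and Zel (G2), but Zel never turns on. Sab would need Nor, Lun, and Hal (G4), but Nor never turns on. Zel would need Sab (G1), but Sab never turns on.

Esk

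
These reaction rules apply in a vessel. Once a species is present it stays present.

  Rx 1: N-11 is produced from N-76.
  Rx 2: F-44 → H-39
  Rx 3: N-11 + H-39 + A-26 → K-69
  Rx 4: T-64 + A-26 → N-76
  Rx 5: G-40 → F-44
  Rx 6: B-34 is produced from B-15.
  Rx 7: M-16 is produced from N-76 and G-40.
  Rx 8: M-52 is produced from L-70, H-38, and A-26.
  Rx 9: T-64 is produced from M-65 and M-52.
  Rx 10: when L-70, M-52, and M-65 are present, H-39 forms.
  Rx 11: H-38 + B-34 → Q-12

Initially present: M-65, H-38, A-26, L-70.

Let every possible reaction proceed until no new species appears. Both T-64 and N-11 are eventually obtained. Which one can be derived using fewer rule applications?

T-64: L-70, H-38, and A-26 present → M-52 forms (Rx 8). M-65 and M-52 present → T-64 forms (Rx 9). [2 rule applications]
N-11: L-70, H-38, and A-26 present → M-52 forms (Rx 8). M-65 and M-52 present → T-64 forms (Rx 9). T-64 and A-26 present → N-76 forms (Rx 4). N-76 present → N-11 forms (Rx 1). [4 rule applications]
T-64 needs fewer.

T-64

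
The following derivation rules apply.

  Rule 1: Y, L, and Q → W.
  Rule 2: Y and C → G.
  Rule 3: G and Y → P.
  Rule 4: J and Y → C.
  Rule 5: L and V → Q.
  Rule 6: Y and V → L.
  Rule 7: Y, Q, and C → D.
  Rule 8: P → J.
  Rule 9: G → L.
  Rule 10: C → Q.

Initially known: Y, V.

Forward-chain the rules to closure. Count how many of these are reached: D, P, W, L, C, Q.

3

Y and V hold, so L follows (Rule 6).
L and V hold, so Q follows (Rule 5).
Y, L, and Q hold, so W follows (Rule 1).
D would need Y, Q, and C (Rule 7), but C is never established.
P would need G and Y (Rule 3), but G is never established.
W: reached.
L: reached.
C would need J and Y (Rule 4), but J is never established.
Q: reached.
Reached: W, L, and Q — 3 of the 6.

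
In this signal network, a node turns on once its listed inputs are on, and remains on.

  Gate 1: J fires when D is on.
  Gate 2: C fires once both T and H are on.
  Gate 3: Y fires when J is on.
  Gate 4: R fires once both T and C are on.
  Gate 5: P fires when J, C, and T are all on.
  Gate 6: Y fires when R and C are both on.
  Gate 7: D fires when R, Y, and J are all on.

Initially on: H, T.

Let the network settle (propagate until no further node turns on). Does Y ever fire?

Yes

T and H are on, so C fires (Gate 2).
T and C are on, so R fires (Gate 4).
Gate 6: R and C on → Y on.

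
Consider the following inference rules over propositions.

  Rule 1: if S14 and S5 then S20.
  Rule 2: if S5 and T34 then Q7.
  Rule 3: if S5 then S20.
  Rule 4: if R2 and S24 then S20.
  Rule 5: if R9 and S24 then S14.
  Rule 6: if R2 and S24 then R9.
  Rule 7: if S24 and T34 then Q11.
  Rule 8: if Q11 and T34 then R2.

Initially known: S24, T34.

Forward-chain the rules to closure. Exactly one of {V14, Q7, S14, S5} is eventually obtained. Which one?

S24 and T34 hold, so Q11 follows (Rule 7).
From Q11 and T34, Rule 8 gives R2.
From R2 and S24, Rule 6 gives R9.
From R9 and S24, Rule 5 gives S14.
No rule produces V14, and it is not given. No rule produces S5, and it is not given. Q7 would need S5 and T34 (Rule 2), but S5 is never established.

S14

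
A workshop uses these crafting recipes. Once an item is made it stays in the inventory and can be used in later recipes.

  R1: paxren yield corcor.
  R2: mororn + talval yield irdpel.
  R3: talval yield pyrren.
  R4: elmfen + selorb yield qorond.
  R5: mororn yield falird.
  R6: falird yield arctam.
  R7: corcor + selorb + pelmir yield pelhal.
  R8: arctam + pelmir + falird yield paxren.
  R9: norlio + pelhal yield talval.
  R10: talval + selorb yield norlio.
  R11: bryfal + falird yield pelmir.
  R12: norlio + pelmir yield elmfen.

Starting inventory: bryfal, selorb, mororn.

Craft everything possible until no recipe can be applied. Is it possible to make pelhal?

Using R5, mororn makes falird.
Using R11, bryfal and falird make pelmir.
Using R6, falird makes arctam.
Using R8, arctam, pelmir, and falird make paxren.
paxren → corcor (R1).
corcor + selorb + pelmir → pelhal (R7).

Yes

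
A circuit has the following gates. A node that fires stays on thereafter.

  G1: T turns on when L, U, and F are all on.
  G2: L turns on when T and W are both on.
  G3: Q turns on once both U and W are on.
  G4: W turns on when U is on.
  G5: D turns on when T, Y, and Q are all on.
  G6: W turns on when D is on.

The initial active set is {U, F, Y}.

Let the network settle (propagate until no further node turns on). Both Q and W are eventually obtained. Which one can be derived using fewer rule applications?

W: G4: U on → W on. [1 rule application]
Q: G4: U on → W on. G3: U and W on → Q on. [2 rule applications]
W needs fewer.

W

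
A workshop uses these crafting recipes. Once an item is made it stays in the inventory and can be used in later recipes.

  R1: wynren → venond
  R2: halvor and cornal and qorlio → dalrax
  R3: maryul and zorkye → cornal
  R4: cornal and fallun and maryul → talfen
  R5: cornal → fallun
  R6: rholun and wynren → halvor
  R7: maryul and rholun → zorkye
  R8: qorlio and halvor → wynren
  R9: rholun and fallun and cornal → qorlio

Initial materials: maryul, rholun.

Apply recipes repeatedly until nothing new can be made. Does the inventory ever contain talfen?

Yes

maryul and rholun → zorkye (R7).
maryul and zorkye → cornal (R3).
cornal → fallun (R5).
cornal and fallun and maryul → talfen (R4).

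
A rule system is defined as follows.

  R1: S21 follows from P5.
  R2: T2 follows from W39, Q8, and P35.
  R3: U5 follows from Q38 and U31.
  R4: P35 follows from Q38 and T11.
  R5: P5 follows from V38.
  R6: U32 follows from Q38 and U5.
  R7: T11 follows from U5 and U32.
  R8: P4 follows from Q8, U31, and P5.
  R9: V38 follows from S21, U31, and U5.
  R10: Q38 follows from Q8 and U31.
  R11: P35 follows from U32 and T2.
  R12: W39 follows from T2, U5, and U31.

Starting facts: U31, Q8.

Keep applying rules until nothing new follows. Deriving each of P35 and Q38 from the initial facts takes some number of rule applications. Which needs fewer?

Q38: From Q8 and U31, R10 gives Q38. [1 rule application]
P35: From Q8 and U31, R10 gives Q38. Q38 and U31 hold, so U5 follows (R3). From Q38 and U5, R6 gives U32. From U5 and U32, R7 gives T11. Q38 and T11 hold, so P35 follows (R4). [5 rule applications]
Q38 needs fewer.

Q38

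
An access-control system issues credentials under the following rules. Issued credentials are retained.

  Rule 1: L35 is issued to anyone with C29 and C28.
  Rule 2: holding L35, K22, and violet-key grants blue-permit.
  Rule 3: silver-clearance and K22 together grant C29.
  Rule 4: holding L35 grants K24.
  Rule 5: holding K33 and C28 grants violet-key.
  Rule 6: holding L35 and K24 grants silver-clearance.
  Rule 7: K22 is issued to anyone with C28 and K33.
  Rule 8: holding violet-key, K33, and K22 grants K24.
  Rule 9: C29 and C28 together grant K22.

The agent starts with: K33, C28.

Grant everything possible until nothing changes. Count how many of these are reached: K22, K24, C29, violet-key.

3

Holding K33 and C28 grants violet-key (Rule 5).
Holding C28 and K33 grants K22 (Rule 7).
Holding violet-key, K33, and K22 grants K24 (Rule 8).
K22: reached.
K24: reached.
C29 would need silver-clearance and K22 (Rule 3), but silver-clearance is never granted.
violet-key: reached.
Reached: K22, K24, and violet-key — 3 of the 4.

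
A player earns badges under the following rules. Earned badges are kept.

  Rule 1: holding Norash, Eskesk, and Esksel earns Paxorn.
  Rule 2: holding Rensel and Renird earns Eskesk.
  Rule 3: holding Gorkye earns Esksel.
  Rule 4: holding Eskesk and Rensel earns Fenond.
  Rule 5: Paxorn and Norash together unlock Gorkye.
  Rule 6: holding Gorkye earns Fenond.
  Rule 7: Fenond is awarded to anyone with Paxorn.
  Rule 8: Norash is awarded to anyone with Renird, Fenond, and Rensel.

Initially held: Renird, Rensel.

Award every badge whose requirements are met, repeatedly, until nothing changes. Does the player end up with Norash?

With Rensel and Renird, Eskesk is earned (Rule 2).
With Eskesk and Rensel, Fenond is earned (Rule 4).
With Renird, Fenond, and Rensel, Norash is earned (Rule 8).

Yes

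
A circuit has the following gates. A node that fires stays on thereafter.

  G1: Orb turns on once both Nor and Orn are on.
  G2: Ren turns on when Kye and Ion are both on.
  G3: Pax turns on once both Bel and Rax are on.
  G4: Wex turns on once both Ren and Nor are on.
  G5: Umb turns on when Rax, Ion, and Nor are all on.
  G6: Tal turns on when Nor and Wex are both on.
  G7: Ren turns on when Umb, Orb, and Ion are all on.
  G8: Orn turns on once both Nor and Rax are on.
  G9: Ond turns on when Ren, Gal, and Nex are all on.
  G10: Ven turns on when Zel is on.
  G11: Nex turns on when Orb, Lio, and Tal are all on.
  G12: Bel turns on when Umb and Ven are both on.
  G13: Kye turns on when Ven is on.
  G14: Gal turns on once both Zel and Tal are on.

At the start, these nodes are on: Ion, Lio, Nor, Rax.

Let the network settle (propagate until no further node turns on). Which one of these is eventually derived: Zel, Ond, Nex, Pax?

Nex

Rax, Ion, and Nor are on, so Umb turns on (G5).
G8: Nor and Rax on → Orn on.
Nor and Orn are on, so Orb turns on (G1).
Umb, Orb, and Ion are on, so Ren turns on (G7).
G4: Ren and Nor on → Wex on.
G6: Nor and Wex on → Tal on.
Orb, Lio, and Tal are on, so Nex turns on (G11).
Pax would need Bel and Rax (G3), but Bel never turns on. No rule produces Zel, and it is not given. Ond would need Ren, Gal, and Nex (G9), but Gal never turns on.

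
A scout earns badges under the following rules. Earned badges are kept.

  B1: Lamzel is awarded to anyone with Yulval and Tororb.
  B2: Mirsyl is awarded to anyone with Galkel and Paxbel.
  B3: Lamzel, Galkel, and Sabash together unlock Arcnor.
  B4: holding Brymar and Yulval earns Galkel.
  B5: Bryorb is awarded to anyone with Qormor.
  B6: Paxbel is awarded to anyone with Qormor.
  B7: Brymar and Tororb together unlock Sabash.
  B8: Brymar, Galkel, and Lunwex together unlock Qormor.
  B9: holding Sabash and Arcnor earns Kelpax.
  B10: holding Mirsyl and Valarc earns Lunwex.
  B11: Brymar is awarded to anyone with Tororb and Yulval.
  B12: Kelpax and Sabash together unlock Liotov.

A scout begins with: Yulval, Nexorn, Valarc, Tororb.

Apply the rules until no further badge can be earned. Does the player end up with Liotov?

Yes

With Yulval and Tororb, Lamzel is earned (B1).
With Tororb and Yulval, Brymar is earned (B11).
With Brymar and Tororb, Sabash is earned (B7).
With Brymar and Yulval, Galkel is earned (B4).
With Lamzel, Galkel, and Sabash, Arcnor is earned (B3).
With Sabash and Arcnor, Kelpax is earned (B9).
With Kelpax and Sabash, Liotov is earned (B12).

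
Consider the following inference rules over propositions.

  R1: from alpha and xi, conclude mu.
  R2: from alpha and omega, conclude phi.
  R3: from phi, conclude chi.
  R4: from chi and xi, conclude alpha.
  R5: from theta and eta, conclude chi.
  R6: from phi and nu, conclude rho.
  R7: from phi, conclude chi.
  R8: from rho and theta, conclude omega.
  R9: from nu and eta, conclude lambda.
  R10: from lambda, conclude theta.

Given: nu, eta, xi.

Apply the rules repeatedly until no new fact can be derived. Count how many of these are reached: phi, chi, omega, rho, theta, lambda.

3

nu and eta hold, so lambda follows (R9).
From lambda, R10 gives theta.
theta and eta hold, so chi follows (R5).
phi would need alpha and omega (R2), but omega is never established.
chi: reached.
omega would need rho and theta (R8), but rho is never established.
rho would need phi and nu (R6), but phi is never established.
theta: reached.
lambda: reached.
Reached: chi, theta, and lambda — 3 of the 6.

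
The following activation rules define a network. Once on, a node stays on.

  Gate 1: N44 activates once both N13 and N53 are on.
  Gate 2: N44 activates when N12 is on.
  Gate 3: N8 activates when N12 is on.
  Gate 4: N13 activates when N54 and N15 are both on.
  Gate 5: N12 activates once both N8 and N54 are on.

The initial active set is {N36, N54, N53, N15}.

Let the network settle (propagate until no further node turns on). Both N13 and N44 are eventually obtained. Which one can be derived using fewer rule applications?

N13: Gate 4: N54 and N15 on → N13 on. [1 rule application]
N44: Gate 4: N54 and N15 on → N13 on. N13 and N53 are on, so N44 activates (Gate 1). [2 rule applications]
N13 needs fewer.

N13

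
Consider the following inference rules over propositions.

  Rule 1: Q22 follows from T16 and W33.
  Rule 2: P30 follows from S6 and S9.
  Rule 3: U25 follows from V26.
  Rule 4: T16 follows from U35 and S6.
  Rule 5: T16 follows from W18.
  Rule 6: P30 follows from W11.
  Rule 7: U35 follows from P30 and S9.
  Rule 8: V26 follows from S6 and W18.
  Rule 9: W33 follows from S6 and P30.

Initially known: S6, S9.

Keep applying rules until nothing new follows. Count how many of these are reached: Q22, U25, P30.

2

From S6 and S9, Rule 2 gives P30.
From P30 and S9, Rule 7 gives U35.
S6 and P30 hold, so W33 follows (Rule 9).
U35 and S6 hold, so T16 follows (Rule 4).
From T16 and W33, Rule 1 gives Q22.
Q22: reached.
U25 would need V26 (Rule 3), but V26 is never established.
P30: reached.
Reached: Q22 and P30 — 2 of the 3.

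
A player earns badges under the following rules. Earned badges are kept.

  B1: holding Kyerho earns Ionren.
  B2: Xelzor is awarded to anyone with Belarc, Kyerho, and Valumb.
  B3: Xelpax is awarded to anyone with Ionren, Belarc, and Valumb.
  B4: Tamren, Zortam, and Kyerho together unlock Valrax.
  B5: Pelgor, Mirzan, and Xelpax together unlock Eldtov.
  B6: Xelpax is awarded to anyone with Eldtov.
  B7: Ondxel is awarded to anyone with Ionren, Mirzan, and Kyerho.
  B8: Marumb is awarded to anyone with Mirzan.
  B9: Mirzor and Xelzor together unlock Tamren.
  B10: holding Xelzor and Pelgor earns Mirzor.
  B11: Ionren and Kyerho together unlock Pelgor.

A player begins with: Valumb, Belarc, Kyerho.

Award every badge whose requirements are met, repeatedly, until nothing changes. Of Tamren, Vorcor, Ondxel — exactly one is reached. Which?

Tamren

With Belarc, Kyerho, and Valumb, Xelzor is earned (B2).
With Kyerho, Ionren is earned (B1).
With Ionren and Kyerho, Pelgor is earned (B11).
With Xelzor and Pelgor, Mirzor is earned (B10).
With Mirzor and Xelzor, Tamren is earned (B9).
Ondxel would need Ionren, Mirzan, and Kyerho (B7), but Mirzan is never earned. No rule produces Vorcor, and it is not given.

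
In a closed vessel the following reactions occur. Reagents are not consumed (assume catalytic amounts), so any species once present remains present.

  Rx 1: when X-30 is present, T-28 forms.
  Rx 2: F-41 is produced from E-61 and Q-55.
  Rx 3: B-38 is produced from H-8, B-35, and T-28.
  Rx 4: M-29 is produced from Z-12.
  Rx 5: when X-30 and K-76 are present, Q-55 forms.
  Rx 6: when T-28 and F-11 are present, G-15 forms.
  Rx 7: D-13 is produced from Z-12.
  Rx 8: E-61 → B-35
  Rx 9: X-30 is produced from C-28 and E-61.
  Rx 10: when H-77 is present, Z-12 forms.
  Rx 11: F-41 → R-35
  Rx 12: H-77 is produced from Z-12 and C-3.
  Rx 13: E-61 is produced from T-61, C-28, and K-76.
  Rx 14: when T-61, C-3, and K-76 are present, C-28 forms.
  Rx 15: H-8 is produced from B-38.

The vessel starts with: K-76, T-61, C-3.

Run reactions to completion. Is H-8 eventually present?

H-8 would need B-38 (Rx 15), but B-38 never forms.

No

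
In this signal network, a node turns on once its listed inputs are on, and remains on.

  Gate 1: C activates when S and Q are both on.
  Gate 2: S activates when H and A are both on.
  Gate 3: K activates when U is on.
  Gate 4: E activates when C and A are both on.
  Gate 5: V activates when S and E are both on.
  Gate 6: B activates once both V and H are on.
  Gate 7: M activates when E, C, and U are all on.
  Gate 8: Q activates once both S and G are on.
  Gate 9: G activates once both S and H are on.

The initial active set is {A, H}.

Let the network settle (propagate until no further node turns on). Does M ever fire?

M would need E, C, and U (Gate 7), but U never turns on.

No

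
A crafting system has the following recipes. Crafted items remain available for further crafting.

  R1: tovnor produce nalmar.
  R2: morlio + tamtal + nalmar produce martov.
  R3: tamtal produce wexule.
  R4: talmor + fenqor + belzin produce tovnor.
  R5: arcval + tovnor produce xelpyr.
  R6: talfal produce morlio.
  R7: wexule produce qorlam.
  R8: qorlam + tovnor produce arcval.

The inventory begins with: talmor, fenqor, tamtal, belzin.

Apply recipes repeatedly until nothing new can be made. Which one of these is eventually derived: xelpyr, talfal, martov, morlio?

xelpyr

Using R3, tamtal makes wexule.
talmor + fenqor + belzin → tovnor (R4).
Using R7, wexule makes qorlam.
Using R8, qorlam and tovnor make arcval.
arcval + tovnor → xelpyr (R5).
No rule produces talfal, and it is not given. martov would need morlio, tamtal, and nalmar (R2), but morlio is never obtained. morlio would need talfal (R6), but talfal is never obtained.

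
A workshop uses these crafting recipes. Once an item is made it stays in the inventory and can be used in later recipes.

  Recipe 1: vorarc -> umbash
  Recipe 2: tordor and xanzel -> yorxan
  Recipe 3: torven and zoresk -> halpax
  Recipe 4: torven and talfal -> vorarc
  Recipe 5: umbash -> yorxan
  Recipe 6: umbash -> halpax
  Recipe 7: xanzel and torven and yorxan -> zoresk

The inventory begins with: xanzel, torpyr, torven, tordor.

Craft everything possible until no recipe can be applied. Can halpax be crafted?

Using Recipe 2, tordor and xanzel make yorxan.
xanzel and torven and yorxan -> zoresk (Recipe 7).
torven and zoresk -> halpax (Recipe 3).

Yes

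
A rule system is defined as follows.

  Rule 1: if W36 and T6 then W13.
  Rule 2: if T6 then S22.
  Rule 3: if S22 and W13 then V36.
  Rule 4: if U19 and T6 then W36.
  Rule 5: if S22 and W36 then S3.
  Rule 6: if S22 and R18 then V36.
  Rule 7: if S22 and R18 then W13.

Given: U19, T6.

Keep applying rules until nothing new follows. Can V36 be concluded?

From T6, Rule 2 gives S22.
U19 and T6 hold, so W36 follows (Rule 4).
From W36 and T6, Rule 1 gives W13.
From S22 and W13, Rule 3 gives V36.

Yes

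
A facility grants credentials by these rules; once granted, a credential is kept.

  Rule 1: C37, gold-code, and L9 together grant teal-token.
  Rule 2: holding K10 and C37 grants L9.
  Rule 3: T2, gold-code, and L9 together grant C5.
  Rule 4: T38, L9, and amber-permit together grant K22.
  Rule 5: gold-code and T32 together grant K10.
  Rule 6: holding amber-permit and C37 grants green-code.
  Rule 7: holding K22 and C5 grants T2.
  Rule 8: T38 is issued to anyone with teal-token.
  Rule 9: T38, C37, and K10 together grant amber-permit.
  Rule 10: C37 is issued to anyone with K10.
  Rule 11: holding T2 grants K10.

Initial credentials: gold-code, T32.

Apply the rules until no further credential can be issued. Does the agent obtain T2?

No

T2 would need K22 and C5 (Rule 7), but C5 is never granted.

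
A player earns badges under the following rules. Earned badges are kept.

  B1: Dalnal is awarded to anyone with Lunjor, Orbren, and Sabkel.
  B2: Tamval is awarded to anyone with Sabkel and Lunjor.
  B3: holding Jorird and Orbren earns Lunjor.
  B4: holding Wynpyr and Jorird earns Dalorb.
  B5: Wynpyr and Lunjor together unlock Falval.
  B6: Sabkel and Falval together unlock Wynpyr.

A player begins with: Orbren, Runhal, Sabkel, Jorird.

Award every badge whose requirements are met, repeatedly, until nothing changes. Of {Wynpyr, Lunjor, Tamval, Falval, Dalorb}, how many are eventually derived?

With Jorird and Orbren, Lunjor is earned (B3).
With Sabkel and Lunjor, Tamval is earned (B2).
Wynpyr would need Sabkel and Falval (B6), but Falval is never earned.
Lunjor: reached.
Tamval: reached.
Falval would need Wynpyr and Lunjor (B5), but Wynpyr is never earned.
Dalorb would need Wynpyr and Jorird (B4), but Wynpyr is never earned.
Reached: Lunjor and Tamval — 2 of the 5.

2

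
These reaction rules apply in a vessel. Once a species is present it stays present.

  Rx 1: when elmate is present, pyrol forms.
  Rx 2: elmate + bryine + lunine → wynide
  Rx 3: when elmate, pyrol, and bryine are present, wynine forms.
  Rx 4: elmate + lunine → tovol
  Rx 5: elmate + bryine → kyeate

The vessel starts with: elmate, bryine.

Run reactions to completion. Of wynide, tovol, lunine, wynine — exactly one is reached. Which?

wynine

elmate present → pyrol forms (Rx 1).
elmate, pyrol, and bryine present → wynine forms (Rx 3).
No rule produces lunine, and it is not given. wynide would need elmate, bryine, and lunine (Rx 2), but lunine never forms. tovol would need elmate and lunine (Rx 4), but lunine never forms.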